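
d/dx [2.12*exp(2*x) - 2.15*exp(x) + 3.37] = (4.24*exp(x) - 2.15)*exp(x)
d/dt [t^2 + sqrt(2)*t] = 2*t + sqrt(2)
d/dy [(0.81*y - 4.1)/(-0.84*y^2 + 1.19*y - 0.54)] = (0.6804*y^2 - 6.888*y + 4.4416)/(0.7056*y^4 - 1.9992*y^3 + 2.3233*y^2 - 1.2852*y + 0.2916)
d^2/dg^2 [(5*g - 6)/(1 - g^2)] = 2*(4*g^2*(6 - 5*g) + 3*(5*g - 2)*(g^2 - 1))/(g^2 - 1)^3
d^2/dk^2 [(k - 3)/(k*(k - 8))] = 2*(k^3 - 9*k^2 + 72*k - 192)/(k^3*(k^3 - 24*k^2 + 192*k - 512))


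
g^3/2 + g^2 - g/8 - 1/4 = (g/2 + 1/4)*(g - 1/2)*(g + 2)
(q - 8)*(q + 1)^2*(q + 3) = q^4 - 3*q^3 - 33*q^2 - 53*q - 24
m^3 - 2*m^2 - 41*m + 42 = (m - 7)*(m - 1)*(m + 6)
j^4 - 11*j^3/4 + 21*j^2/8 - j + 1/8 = (j - 1)^2*(j - 1/2)*(j - 1/4)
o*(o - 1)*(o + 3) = o^3 + 2*o^2 - 3*o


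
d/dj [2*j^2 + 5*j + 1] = 4*j + 5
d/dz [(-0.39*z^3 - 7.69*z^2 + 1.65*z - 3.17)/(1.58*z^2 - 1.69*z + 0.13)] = (-0.6162*z^4 + 1.3182*z^3 + 10.237*z^2 + 8.0178*z - 5.1428)/(2.4964*z^4 - 5.3404*z^3 + 3.2669*z^2 - 0.4394*z + 0.0169)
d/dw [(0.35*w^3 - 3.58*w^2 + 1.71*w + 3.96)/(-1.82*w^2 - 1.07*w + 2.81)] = (-0.637*w^4 - 0.749000000000001*w^3 + 9.8933*w^2 - 5.7052*w + 9.0423)/(3.3124*w^4 + 3.8948*w^3 - 9.0835*w^2 - 6.0134*w + 7.8961)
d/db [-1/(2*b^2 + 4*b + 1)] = 4*(b + 1)/(2*b^2 + 4*b + 1)^2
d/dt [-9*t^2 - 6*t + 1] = -18*t - 6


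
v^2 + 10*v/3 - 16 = (v - 8/3)*(v + 6)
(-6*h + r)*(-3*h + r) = 18*h^2 - 9*h*r + r^2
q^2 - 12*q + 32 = (q - 8)*(q - 4)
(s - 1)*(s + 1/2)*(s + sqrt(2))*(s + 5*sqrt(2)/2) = s^4 - s^3/2 + 7*sqrt(2)*s^3/2 - 7*sqrt(2)*s^2/4 + 9*s^2/2 - 5*s/2 - 7*sqrt(2)*s/4 - 5/2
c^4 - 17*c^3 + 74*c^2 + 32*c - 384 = (c - 8)^2*(c - 3)*(c + 2)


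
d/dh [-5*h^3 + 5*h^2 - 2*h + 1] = -15*h^2 + 10*h - 2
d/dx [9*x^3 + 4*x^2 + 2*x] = 27*x^2 + 8*x + 2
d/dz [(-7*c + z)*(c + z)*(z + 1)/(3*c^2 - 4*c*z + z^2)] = (-2*(c + z)*(2*c - z)*(7*c - z)*(z + 1) + (3*c^2 - 4*c*z + z^2)*(-(c + z)*(7*c - z) + (c + z)*(z + 1) - (7*c - z)*(z + 1)))/(3*c^2 - 4*c*z + z^2)^2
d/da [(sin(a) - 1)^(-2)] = -2*cos(a)/(sin(a) - 1)^3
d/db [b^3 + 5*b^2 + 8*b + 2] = 3*b^2 + 10*b + 8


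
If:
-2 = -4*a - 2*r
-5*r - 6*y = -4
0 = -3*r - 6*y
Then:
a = -1/2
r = 2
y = -1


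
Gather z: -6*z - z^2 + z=-z^2 - 5*z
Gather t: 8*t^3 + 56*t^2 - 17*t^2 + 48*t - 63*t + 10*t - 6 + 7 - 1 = 8*t^3 + 39*t^2 - 5*t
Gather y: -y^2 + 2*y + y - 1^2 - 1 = -y^2 + 3*y - 2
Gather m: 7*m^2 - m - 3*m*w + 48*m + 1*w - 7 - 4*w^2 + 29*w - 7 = 7*m^2 + m*(47 - 3*w) - 4*w^2 + 30*w - 14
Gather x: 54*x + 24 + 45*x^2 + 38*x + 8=45*x^2 + 92*x + 32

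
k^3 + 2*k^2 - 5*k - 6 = (k - 2)*(k + 1)*(k + 3)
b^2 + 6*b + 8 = (b + 2)*(b + 4)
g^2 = g^2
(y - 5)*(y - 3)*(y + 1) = y^3 - 7*y^2 + 7*y + 15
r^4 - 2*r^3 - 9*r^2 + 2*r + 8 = (r - 4)*(r - 1)*(r + 1)*(r + 2)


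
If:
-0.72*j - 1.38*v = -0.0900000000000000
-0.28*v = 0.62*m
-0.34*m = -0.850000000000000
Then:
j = 10.74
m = 2.50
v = -5.54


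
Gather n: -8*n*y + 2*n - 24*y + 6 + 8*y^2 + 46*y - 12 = n*(2 - 8*y) + 8*y^2 + 22*y - 6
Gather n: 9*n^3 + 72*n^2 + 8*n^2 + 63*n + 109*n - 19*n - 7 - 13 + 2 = 9*n^3 + 80*n^2 + 153*n - 18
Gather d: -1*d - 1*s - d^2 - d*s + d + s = -d^2 - d*s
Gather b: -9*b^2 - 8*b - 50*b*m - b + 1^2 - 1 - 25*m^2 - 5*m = -9*b^2 + b*(-50*m - 9) - 25*m^2 - 5*m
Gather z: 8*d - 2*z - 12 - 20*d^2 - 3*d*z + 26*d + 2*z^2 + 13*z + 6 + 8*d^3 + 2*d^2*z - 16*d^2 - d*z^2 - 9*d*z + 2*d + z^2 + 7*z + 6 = 8*d^3 - 36*d^2 + 36*d + z^2*(3 - d) + z*(2*d^2 - 12*d + 18)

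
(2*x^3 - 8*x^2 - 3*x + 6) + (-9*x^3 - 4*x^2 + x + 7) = -7*x^3 - 12*x^2 - 2*x + 13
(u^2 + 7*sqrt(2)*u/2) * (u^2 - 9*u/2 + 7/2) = u^4 - 9*u^3/2 + 7*sqrt(2)*u^3/2 - 63*sqrt(2)*u^2/4 + 7*u^2/2 + 49*sqrt(2)*u/4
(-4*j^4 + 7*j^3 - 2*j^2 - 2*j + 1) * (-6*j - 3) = 24*j^5 - 30*j^4 - 9*j^3 + 18*j^2 - 3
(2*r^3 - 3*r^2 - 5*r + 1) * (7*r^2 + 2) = 14*r^5 - 21*r^4 - 31*r^3 + r^2 - 10*r + 2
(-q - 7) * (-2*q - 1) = 2*q^2 + 15*q + 7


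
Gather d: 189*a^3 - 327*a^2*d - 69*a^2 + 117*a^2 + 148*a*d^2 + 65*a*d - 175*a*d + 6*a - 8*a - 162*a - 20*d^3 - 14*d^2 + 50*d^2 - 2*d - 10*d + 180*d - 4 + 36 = 189*a^3 + 48*a^2 - 164*a - 20*d^3 + d^2*(148*a + 36) + d*(-327*a^2 - 110*a + 168) + 32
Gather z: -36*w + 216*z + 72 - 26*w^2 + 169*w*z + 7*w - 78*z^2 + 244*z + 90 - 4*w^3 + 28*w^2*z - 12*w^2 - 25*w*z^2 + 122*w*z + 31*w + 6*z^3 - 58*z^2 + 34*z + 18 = -4*w^3 - 38*w^2 + 2*w + 6*z^3 + z^2*(-25*w - 136) + z*(28*w^2 + 291*w + 494) + 180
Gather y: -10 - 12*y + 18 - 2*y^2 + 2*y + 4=-2*y^2 - 10*y + 12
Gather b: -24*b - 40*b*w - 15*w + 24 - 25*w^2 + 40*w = b*(-40*w - 24) - 25*w^2 + 25*w + 24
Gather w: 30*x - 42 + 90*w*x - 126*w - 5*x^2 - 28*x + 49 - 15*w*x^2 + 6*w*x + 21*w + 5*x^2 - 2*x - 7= w*(-15*x^2 + 96*x - 105)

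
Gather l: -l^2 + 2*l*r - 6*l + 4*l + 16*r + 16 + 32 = -l^2 + l*(2*r - 2) + 16*r + 48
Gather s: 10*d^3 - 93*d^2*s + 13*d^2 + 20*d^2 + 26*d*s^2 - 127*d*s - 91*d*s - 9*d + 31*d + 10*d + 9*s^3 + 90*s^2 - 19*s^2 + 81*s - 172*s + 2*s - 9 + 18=10*d^3 + 33*d^2 + 32*d + 9*s^3 + s^2*(26*d + 71) + s*(-93*d^2 - 218*d - 89) + 9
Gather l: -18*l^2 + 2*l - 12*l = -18*l^2 - 10*l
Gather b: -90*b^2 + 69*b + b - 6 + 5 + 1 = -90*b^2 + 70*b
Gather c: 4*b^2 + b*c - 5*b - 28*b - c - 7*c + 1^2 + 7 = 4*b^2 - 33*b + c*(b - 8) + 8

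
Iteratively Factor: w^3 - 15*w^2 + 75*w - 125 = (w - 5)*(w^2 - 10*w + 25) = (w - 5)^2*(w - 5)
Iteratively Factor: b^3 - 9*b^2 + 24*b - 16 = (b - 4)*(b^2 - 5*b + 4) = (b - 4)*(b - 1)*(b - 4)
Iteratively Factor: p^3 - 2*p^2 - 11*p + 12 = (p - 4)*(p^2 + 2*p - 3) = (p - 4)*(p + 3)*(p - 1)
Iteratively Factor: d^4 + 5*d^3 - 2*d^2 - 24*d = (d + 4)*(d^3 + d^2 - 6*d) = d*(d + 4)*(d^2 + d - 6) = d*(d - 2)*(d + 4)*(d + 3)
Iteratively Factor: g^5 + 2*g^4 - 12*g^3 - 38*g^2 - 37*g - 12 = (g - 4)*(g^4 + 6*g^3 + 12*g^2 + 10*g + 3) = (g - 4)*(g + 1)*(g^3 + 5*g^2 + 7*g + 3) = (g - 4)*(g + 1)^2*(g^2 + 4*g + 3) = (g - 4)*(g + 1)^2*(g + 3)*(g + 1)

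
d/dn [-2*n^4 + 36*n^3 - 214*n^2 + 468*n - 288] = -8*n^3 + 108*n^2 - 428*n + 468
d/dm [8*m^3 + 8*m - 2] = 24*m^2 + 8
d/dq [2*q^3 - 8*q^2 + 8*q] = 6*q^2 - 16*q + 8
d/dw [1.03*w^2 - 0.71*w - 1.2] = 2.06*w - 0.71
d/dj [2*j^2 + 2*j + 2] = 4*j + 2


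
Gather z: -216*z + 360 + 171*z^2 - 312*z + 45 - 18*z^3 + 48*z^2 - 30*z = -18*z^3 + 219*z^2 - 558*z + 405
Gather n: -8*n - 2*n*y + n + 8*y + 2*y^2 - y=n*(-2*y - 7) + 2*y^2 + 7*y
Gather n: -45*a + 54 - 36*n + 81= -45*a - 36*n + 135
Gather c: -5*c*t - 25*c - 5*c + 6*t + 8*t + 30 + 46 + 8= c*(-5*t - 30) + 14*t + 84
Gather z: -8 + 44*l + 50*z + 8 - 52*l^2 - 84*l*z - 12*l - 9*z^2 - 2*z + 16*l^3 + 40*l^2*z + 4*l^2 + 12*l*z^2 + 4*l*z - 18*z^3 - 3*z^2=16*l^3 - 48*l^2 + 32*l - 18*z^3 + z^2*(12*l - 12) + z*(40*l^2 - 80*l + 48)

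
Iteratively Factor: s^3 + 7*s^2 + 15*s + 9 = (s + 3)*(s^2 + 4*s + 3) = (s + 1)*(s + 3)*(s + 3)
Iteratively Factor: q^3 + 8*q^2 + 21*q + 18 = (q + 3)*(q^2 + 5*q + 6) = (q + 2)*(q + 3)*(q + 3)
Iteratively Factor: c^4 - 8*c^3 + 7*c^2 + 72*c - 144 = (c - 3)*(c^3 - 5*c^2 - 8*c + 48) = (c - 4)*(c - 3)*(c^2 - c - 12) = (c - 4)*(c - 3)*(c + 3)*(c - 4)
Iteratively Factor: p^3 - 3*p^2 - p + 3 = (p - 1)*(p^2 - 2*p - 3) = (p - 1)*(p + 1)*(p - 3)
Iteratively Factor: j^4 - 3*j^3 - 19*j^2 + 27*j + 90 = (j - 3)*(j^3 - 19*j - 30) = (j - 3)*(j + 3)*(j^2 - 3*j - 10) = (j - 5)*(j - 3)*(j + 3)*(j + 2)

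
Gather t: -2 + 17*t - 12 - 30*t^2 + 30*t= -30*t^2 + 47*t - 14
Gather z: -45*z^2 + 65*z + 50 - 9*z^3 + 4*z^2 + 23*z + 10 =-9*z^3 - 41*z^2 + 88*z + 60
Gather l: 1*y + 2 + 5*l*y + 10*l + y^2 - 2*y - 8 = l*(5*y + 10) + y^2 - y - 6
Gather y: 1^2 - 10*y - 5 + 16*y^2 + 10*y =16*y^2 - 4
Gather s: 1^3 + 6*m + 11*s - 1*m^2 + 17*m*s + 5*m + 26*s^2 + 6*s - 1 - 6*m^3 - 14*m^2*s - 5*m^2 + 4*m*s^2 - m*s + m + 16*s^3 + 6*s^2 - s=-6*m^3 - 6*m^2 + 12*m + 16*s^3 + s^2*(4*m + 32) + s*(-14*m^2 + 16*m + 16)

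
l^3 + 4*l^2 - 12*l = l*(l - 2)*(l + 6)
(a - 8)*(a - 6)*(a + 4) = a^3 - 10*a^2 - 8*a + 192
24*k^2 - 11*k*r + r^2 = (-8*k + r)*(-3*k + r)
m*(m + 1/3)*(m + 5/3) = m^3 + 2*m^2 + 5*m/9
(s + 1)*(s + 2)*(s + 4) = s^3 + 7*s^2 + 14*s + 8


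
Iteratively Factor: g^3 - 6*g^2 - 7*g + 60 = (g - 4)*(g^2 - 2*g - 15) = (g - 5)*(g - 4)*(g + 3)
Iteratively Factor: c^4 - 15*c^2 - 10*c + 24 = (c + 2)*(c^3 - 2*c^2 - 11*c + 12) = (c + 2)*(c + 3)*(c^2 - 5*c + 4) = (c - 4)*(c + 2)*(c + 3)*(c - 1)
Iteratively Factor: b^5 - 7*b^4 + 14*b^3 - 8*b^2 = (b - 4)*(b^4 - 3*b^3 + 2*b^2) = (b - 4)*(b - 2)*(b^3 - b^2) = b*(b - 4)*(b - 2)*(b^2 - b) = b^2*(b - 4)*(b - 2)*(b - 1)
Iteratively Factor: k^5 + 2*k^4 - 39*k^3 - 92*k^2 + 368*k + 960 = (k + 4)*(k^4 - 2*k^3 - 31*k^2 + 32*k + 240) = (k + 4)^2*(k^3 - 6*k^2 - 7*k + 60) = (k + 3)*(k + 4)^2*(k^2 - 9*k + 20) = (k - 5)*(k + 3)*(k + 4)^2*(k - 4)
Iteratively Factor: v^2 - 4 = (v - 2)*(v + 2)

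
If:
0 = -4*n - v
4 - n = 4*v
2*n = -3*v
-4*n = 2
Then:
No Solution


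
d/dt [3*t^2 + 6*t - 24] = 6*t + 6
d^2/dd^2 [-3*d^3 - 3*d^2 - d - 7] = -18*d - 6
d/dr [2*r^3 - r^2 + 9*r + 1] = 6*r^2 - 2*r + 9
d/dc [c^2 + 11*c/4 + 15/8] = 2*c + 11/4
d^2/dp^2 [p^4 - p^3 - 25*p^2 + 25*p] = 12*p^2 - 6*p - 50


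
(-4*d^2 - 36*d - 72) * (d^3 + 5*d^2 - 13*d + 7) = -4*d^5 - 56*d^4 - 200*d^3 + 80*d^2 + 684*d - 504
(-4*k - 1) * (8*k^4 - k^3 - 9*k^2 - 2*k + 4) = -32*k^5 - 4*k^4 + 37*k^3 + 17*k^2 - 14*k - 4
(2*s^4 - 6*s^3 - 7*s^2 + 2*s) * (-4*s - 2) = -8*s^5 + 20*s^4 + 40*s^3 + 6*s^2 - 4*s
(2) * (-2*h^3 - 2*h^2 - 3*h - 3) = -4*h^3 - 4*h^2 - 6*h - 6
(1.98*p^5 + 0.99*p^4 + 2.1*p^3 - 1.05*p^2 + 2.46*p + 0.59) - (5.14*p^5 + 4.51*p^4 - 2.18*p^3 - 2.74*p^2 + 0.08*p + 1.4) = -3.16*p^5 - 3.52*p^4 + 4.28*p^3 + 1.69*p^2 + 2.38*p - 0.81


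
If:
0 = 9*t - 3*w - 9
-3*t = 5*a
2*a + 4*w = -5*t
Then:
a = -36/79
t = 60/79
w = -57/79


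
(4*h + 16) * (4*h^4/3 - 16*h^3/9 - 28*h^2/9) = 16*h^5/3 + 128*h^4/9 - 368*h^3/9 - 448*h^2/9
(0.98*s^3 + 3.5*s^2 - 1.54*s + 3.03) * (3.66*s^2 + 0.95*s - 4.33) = 3.5868*s^5 + 13.741*s^4 - 6.5548*s^3 - 5.5282*s^2 + 9.5467*s - 13.1199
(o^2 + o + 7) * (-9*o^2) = -9*o^4 - 9*o^3 - 63*o^2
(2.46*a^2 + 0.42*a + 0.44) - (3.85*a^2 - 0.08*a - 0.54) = -1.39*a^2 + 0.5*a + 0.98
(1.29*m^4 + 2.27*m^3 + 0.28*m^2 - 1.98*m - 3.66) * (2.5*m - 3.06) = 3.225*m^5 + 1.7276*m^4 - 6.2462*m^3 - 5.8068*m^2 - 3.0912*m + 11.1996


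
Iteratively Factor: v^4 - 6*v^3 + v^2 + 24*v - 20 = (v - 2)*(v^3 - 4*v^2 - 7*v + 10) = (v - 2)*(v - 1)*(v^2 - 3*v - 10) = (v - 2)*(v - 1)*(v + 2)*(v - 5)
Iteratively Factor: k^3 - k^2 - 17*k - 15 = (k + 1)*(k^2 - 2*k - 15) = (k + 1)*(k + 3)*(k - 5)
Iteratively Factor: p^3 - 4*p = (p)*(p^2 - 4) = p*(p + 2)*(p - 2)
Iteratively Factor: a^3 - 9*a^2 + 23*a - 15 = (a - 3)*(a^2 - 6*a + 5) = (a - 5)*(a - 3)*(a - 1)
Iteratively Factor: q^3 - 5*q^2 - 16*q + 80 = (q - 4)*(q^2 - q - 20) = (q - 4)*(q + 4)*(q - 5)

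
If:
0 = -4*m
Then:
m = 0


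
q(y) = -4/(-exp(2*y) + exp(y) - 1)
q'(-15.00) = 0.00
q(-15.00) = 4.00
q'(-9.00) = 0.00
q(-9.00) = 4.00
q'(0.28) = -4.28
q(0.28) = 2.80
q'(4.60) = -0.00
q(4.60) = 0.00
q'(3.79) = -0.00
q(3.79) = 0.00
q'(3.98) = -0.00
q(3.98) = 0.00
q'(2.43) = -0.07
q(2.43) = 0.03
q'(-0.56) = -0.57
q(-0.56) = 5.30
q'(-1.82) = 0.59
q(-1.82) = 4.63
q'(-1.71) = 0.64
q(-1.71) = 4.70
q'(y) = -4*(2*exp(2*y) - exp(y))/(-exp(2*y) + exp(y) - 1)^2 = (4 - 8*exp(y))*exp(y)/(exp(2*y) - exp(y) + 1)^2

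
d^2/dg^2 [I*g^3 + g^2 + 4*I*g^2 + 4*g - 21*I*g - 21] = 6*I*g + 2 + 8*I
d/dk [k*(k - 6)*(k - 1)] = 3*k^2 - 14*k + 6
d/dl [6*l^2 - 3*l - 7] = 12*l - 3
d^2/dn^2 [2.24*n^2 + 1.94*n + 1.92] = 4.48000000000000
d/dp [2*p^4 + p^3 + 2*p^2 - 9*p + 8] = 8*p^3 + 3*p^2 + 4*p - 9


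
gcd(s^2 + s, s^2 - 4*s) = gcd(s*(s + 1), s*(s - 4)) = s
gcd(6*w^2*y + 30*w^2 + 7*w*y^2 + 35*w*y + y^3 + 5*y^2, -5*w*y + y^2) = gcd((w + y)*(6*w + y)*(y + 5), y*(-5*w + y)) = 1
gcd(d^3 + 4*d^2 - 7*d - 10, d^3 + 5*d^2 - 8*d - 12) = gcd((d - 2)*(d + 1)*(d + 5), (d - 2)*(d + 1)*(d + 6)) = d^2 - d - 2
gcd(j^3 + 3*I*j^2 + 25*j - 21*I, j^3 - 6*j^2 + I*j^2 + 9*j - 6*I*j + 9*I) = 1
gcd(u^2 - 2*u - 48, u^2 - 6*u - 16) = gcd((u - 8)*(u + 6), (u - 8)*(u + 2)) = u - 8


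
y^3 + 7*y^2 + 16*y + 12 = (y + 2)^2*(y + 3)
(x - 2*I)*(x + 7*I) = x^2 + 5*I*x + 14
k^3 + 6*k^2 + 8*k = k*(k + 2)*(k + 4)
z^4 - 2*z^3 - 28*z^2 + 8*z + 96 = (z - 6)*(z - 2)*(z + 2)*(z + 4)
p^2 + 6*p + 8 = (p + 2)*(p + 4)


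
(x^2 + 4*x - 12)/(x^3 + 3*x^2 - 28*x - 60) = (x - 2)/(x^2 - 3*x - 10)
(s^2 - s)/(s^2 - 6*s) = (s - 1)/(s - 6)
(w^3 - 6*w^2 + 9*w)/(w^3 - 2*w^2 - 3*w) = (w - 3)/(w + 1)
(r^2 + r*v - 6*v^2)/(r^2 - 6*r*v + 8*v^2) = (r + 3*v)/(r - 4*v)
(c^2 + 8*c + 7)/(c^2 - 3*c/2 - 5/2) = 2*(c + 7)/(2*c - 5)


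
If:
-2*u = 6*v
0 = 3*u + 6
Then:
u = -2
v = 2/3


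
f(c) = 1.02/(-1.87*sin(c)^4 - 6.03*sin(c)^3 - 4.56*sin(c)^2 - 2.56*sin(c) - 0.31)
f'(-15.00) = -3.06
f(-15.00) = 1.36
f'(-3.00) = -2988.63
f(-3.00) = -43.70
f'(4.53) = -0.23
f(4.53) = 0.57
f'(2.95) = -4.94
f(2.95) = -1.01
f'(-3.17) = -19.34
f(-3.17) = -2.64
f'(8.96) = -1.12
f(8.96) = -0.34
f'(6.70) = 1.40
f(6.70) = -0.40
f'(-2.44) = -3.13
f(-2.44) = 1.38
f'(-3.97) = -0.26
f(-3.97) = -0.13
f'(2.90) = -3.60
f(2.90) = -0.80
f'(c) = 1.02*(7.48*sin(c)^3*cos(c) + 18.09*sin(c)^2*cos(c) + 9.12*sin(c)*cos(c) + 2.56*cos(c))/(-1.87*sin(c)^4 - 6.03*sin(c)^3 - 4.56*sin(c)^2 - 2.56*sin(c) - 0.31)^2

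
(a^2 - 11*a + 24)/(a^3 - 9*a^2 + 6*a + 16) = (a - 3)/(a^2 - a - 2)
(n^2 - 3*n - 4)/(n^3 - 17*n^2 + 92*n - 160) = (n + 1)/(n^2 - 13*n + 40)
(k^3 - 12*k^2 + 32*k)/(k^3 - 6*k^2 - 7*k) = (-k^2 + 12*k - 32)/(-k^2 + 6*k + 7)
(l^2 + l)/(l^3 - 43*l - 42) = l/(l^2 - l - 42)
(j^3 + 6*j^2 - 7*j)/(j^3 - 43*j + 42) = j/(j - 6)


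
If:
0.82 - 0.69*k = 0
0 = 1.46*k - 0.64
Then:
No Solution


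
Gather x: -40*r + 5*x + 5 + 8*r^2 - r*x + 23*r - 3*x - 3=8*r^2 - 17*r + x*(2 - r) + 2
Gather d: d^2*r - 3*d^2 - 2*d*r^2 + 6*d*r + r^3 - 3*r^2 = d^2*(r - 3) + d*(-2*r^2 + 6*r) + r^3 - 3*r^2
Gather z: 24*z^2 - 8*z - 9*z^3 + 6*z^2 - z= -9*z^3 + 30*z^2 - 9*z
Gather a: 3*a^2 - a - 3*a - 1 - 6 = 3*a^2 - 4*a - 7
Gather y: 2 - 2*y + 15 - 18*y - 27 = -20*y - 10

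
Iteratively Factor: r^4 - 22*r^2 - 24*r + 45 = (r - 5)*(r^3 + 5*r^2 + 3*r - 9) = (r - 5)*(r + 3)*(r^2 + 2*r - 3) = (r - 5)*(r + 3)^2*(r - 1)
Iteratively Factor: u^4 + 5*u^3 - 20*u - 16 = (u - 2)*(u^3 + 7*u^2 + 14*u + 8) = (u - 2)*(u + 1)*(u^2 + 6*u + 8) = (u - 2)*(u + 1)*(u + 2)*(u + 4)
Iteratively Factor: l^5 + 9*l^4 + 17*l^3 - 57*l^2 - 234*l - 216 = (l + 3)*(l^4 + 6*l^3 - l^2 - 54*l - 72) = (l - 3)*(l + 3)*(l^3 + 9*l^2 + 26*l + 24) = (l - 3)*(l + 2)*(l + 3)*(l^2 + 7*l + 12) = (l - 3)*(l + 2)*(l + 3)*(l + 4)*(l + 3)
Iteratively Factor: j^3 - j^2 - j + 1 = (j - 1)*(j^2 - 1) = (j - 1)*(j + 1)*(j - 1)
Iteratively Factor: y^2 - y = (y)*(y - 1)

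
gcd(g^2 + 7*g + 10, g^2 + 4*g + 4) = g + 2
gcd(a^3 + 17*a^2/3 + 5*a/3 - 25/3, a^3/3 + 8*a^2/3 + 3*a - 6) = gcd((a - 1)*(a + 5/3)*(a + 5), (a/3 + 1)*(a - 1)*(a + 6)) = a - 1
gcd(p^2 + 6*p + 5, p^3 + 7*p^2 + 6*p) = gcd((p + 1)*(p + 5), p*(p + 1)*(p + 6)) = p + 1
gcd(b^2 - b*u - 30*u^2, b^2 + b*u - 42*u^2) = -b + 6*u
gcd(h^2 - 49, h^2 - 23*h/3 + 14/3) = h - 7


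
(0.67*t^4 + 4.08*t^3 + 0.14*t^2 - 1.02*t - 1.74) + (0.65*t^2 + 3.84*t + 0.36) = 0.67*t^4 + 4.08*t^3 + 0.79*t^2 + 2.82*t - 1.38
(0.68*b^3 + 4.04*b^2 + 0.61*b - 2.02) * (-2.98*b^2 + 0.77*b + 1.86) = -2.0264*b^5 - 11.5156*b^4 + 2.5578*b^3 + 14.0037*b^2 - 0.4208*b - 3.7572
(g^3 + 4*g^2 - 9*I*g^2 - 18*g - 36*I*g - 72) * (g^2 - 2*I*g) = g^5 + 4*g^4 - 11*I*g^4 - 36*g^3 - 44*I*g^3 - 144*g^2 + 36*I*g^2 + 144*I*g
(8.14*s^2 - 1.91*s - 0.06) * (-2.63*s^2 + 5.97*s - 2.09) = -21.4082*s^4 + 53.6191*s^3 - 28.2575*s^2 + 3.6337*s + 0.1254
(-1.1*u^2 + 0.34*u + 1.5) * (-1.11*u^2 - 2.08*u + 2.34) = 1.221*u^4 + 1.9106*u^3 - 4.9462*u^2 - 2.3244*u + 3.51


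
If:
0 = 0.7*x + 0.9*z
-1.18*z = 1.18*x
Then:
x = 0.00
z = 0.00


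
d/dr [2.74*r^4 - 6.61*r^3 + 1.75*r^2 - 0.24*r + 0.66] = 10.96*r^3 - 19.83*r^2 + 3.5*r - 0.24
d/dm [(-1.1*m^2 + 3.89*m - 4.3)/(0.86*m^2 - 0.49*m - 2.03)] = (-2.8064*m^2 + 11.862*m - 10.0037)/(0.7396*m^4 - 0.8428*m^3 - 3.2515*m^2 + 1.9894*m + 4.1209)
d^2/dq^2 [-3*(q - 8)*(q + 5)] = -6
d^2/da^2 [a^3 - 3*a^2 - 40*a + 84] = 6*a - 6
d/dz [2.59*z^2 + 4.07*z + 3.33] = 5.18*z + 4.07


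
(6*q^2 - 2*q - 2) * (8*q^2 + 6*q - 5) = 48*q^4 + 20*q^3 - 58*q^2 - 2*q + 10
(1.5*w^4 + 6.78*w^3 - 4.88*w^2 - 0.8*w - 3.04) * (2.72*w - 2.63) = 4.08*w^5 + 14.4966*w^4 - 31.105*w^3 + 10.6584*w^2 - 6.1648*w + 7.9952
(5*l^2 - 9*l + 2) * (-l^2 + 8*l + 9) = -5*l^4 + 49*l^3 - 29*l^2 - 65*l + 18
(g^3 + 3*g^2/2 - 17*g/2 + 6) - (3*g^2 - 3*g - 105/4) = g^3 - 3*g^2/2 - 11*g/2 + 129/4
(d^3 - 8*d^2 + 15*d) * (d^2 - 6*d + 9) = d^5 - 14*d^4 + 72*d^3 - 162*d^2 + 135*d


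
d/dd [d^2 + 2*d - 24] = 2*d + 2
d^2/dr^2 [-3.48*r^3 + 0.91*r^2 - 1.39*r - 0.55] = 1.82 - 20.88*r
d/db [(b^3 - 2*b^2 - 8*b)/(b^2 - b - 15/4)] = 4*(4*b^4 - 8*b^3 - 5*b^2 + 60*b + 120)/(16*b^4 - 32*b^3 - 104*b^2 + 120*b + 225)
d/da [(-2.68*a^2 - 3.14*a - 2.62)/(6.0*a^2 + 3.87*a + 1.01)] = (8.4684*a^2 + 26.0264*a + 6.968)/(36.0*a^4 + 46.44*a^3 + 27.0969*a^2 + 7.8174*a + 1.0201)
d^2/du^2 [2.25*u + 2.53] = 0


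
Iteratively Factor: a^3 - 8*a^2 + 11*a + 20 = (a + 1)*(a^2 - 9*a + 20) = (a - 5)*(a + 1)*(a - 4)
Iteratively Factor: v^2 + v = (v)*(v + 1)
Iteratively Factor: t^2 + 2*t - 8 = (t + 4)*(t - 2)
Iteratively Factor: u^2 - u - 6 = (u + 2)*(u - 3)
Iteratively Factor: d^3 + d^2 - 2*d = (d + 2)*(d^2 - d) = d*(d + 2)*(d - 1)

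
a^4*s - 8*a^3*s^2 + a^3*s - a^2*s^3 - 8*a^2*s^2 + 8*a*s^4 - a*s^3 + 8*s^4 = (a - 8*s)*(a - s)*(a + s)*(a*s + s)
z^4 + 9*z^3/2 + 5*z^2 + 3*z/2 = z*(z + 1/2)*(z + 1)*(z + 3)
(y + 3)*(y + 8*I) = y^2 + 3*y + 8*I*y + 24*I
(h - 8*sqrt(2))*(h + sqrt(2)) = h^2 - 7*sqrt(2)*h - 16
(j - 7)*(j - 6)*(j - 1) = j^3 - 14*j^2 + 55*j - 42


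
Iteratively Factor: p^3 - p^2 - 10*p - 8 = (p + 2)*(p^2 - 3*p - 4) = (p + 1)*(p + 2)*(p - 4)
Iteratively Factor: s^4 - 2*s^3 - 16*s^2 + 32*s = (s - 4)*(s^3 + 2*s^2 - 8*s) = (s - 4)*(s + 4)*(s^2 - 2*s) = s*(s - 4)*(s + 4)*(s - 2)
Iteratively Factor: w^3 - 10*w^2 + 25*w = (w - 5)*(w^2 - 5*w) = (w - 5)^2*(w)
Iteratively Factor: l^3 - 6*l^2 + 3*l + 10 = (l - 5)*(l^2 - l - 2) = (l - 5)*(l - 2)*(l + 1)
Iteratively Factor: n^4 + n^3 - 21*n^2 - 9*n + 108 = (n + 4)*(n^3 - 3*n^2 - 9*n + 27) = (n - 3)*(n + 4)*(n^2 - 9) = (n - 3)^2*(n + 4)*(n + 3)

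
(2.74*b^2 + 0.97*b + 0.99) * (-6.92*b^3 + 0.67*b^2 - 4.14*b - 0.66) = -18.9608*b^5 - 4.8766*b^4 - 17.5445*b^3 - 5.1609*b^2 - 4.7388*b - 0.6534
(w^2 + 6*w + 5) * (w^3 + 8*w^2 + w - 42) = w^5 + 14*w^4 + 54*w^3 + 4*w^2 - 247*w - 210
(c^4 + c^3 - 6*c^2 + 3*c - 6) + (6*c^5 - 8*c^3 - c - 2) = 6*c^5 + c^4 - 7*c^3 - 6*c^2 + 2*c - 8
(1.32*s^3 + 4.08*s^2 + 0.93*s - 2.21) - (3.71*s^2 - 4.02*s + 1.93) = 1.32*s^3 + 0.37*s^2 + 4.95*s - 4.14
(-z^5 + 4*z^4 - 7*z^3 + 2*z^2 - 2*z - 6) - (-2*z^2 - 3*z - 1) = -z^5 + 4*z^4 - 7*z^3 + 4*z^2 + z - 5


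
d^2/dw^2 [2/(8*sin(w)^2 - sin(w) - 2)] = 2*(256*sin(w)^4 - 24*sin(w)^3 - 319*sin(w)^2 + 46*sin(w) - 34)/(-8*sin(w)^2 + sin(w) + 2)^3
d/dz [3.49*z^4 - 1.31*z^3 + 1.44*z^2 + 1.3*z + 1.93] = 13.96*z^3 - 3.93*z^2 + 2.88*z + 1.3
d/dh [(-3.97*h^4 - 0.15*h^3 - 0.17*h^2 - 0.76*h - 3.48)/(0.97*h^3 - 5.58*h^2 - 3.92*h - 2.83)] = (-3.8509*h^6 + 44.3052*h^5 + 47.6891*h^4 + 47.5908*h^3 + 7.8259*h^2 - 37.8746*h - 11.4908)/(0.9409*h^6 - 10.8252*h^5 + 23.5316*h^4 + 38.257*h^3 + 46.9492*h^2 + 22.1872*h + 8.0089)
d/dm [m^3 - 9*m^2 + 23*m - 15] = 3*m^2 - 18*m + 23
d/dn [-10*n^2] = -20*n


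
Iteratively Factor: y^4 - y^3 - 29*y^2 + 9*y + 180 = (y - 3)*(y^3 + 2*y^2 - 23*y - 60) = (y - 5)*(y - 3)*(y^2 + 7*y + 12) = (y - 5)*(y - 3)*(y + 3)*(y + 4)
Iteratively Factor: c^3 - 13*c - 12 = (c + 1)*(c^2 - c - 12) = (c - 4)*(c + 1)*(c + 3)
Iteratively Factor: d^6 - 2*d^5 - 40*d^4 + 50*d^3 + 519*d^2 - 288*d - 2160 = (d - 4)*(d^5 + 2*d^4 - 32*d^3 - 78*d^2 + 207*d + 540) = (d - 4)*(d + 3)*(d^4 - d^3 - 29*d^2 + 9*d + 180) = (d - 4)*(d - 3)*(d + 3)*(d^3 + 2*d^2 - 23*d - 60) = (d - 5)*(d - 4)*(d - 3)*(d + 3)*(d^2 + 7*d + 12) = (d - 5)*(d - 4)*(d - 3)*(d + 3)^2*(d + 4)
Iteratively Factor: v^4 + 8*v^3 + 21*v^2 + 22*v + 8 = (v + 1)*(v^3 + 7*v^2 + 14*v + 8) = (v + 1)*(v + 2)*(v^2 + 5*v + 4) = (v + 1)*(v + 2)*(v + 4)*(v + 1)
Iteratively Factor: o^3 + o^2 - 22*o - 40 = (o - 5)*(o^2 + 6*o + 8) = (o - 5)*(o + 2)*(o + 4)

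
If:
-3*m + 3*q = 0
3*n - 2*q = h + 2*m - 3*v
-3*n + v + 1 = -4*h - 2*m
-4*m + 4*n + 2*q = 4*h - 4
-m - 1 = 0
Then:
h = -11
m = -1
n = -25/2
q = -1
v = 15/2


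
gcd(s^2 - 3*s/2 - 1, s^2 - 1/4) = s + 1/2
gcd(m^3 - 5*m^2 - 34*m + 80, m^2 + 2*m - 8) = m - 2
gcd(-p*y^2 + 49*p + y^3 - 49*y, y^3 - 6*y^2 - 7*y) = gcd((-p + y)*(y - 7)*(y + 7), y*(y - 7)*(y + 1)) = y - 7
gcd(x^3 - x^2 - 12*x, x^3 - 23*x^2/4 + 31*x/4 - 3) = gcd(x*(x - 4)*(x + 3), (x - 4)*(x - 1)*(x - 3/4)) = x - 4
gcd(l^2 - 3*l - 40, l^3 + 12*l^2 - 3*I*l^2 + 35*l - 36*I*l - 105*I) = l + 5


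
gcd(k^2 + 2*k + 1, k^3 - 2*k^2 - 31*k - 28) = k + 1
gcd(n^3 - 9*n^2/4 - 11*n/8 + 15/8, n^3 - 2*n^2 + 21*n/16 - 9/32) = n - 3/4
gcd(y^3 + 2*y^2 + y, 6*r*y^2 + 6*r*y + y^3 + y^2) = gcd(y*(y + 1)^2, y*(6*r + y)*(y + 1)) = y^2 + y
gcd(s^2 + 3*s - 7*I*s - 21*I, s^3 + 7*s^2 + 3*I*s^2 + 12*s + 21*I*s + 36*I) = s + 3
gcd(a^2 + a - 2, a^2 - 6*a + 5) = a - 1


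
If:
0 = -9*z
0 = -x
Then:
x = 0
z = 0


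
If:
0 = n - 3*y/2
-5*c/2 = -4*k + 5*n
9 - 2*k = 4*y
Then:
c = 36/5 - 31*y/5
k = 9/2 - 2*y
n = 3*y/2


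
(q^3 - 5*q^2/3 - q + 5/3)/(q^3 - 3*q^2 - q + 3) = (q - 5/3)/(q - 3)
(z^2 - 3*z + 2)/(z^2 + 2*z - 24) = (z^2 - 3*z + 2)/(z^2 + 2*z - 24)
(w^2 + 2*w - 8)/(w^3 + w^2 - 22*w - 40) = (w - 2)/(w^2 - 3*w - 10)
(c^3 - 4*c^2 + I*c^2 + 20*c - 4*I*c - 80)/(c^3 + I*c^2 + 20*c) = (c - 4)/c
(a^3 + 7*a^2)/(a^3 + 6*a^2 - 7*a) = a/(a - 1)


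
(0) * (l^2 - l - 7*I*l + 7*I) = 0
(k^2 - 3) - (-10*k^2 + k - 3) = 11*k^2 - k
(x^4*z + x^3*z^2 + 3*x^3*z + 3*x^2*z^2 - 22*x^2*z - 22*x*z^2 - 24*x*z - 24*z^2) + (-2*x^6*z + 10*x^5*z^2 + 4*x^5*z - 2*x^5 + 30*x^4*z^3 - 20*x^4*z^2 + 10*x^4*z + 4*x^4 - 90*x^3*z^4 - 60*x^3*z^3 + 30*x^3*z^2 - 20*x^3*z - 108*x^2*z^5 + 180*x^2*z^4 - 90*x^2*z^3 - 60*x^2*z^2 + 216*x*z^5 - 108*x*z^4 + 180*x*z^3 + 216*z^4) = -2*x^6*z + 10*x^5*z^2 + 4*x^5*z - 2*x^5 + 30*x^4*z^3 - 20*x^4*z^2 + 11*x^4*z + 4*x^4 - 90*x^3*z^4 - 60*x^3*z^3 + 31*x^3*z^2 - 17*x^3*z - 108*x^2*z^5 + 180*x^2*z^4 - 90*x^2*z^3 - 57*x^2*z^2 - 22*x^2*z + 216*x*z^5 - 108*x*z^4 + 180*x*z^3 - 22*x*z^2 - 24*x*z + 216*z^4 - 24*z^2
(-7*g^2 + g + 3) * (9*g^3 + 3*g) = -63*g^5 + 9*g^4 + 6*g^3 + 3*g^2 + 9*g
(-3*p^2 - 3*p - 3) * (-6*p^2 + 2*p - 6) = 18*p^4 + 12*p^3 + 30*p^2 + 12*p + 18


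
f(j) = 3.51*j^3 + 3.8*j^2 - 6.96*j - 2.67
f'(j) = 10.53*j^2 + 7.6*j - 6.96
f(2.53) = 60.89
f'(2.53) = 79.67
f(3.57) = 180.62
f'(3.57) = 154.38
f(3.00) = 105.42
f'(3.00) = 110.61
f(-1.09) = 4.89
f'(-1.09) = -2.73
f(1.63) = 11.28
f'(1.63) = 33.41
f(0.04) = -2.94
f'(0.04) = -6.64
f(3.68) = 198.10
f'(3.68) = 163.61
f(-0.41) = 0.58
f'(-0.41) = -8.31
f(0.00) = -2.67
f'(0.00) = -6.96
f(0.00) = -2.67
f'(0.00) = -6.96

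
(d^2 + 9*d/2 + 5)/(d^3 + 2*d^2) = (d + 5/2)/d^2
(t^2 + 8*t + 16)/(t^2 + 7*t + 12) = (t + 4)/(t + 3)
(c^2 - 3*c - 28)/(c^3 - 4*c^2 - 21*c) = (c + 4)/(c*(c + 3))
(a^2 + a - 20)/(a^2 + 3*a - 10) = (a - 4)/(a - 2)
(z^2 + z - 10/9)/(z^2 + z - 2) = (z^2 + z - 10/9)/(z^2 + z - 2)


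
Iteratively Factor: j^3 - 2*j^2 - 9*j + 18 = (j + 3)*(j^2 - 5*j + 6) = (j - 2)*(j + 3)*(j - 3)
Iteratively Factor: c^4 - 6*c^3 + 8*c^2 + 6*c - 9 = (c - 3)*(c^3 - 3*c^2 - c + 3) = (c - 3)*(c - 1)*(c^2 - 2*c - 3) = (c - 3)*(c - 1)*(c + 1)*(c - 3)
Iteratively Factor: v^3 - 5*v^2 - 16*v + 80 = (v - 4)*(v^2 - v - 20) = (v - 4)*(v + 4)*(v - 5)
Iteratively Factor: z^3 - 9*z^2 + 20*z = (z - 4)*(z^2 - 5*z) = (z - 5)*(z - 4)*(z)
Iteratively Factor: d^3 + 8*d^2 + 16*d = (d + 4)*(d^2 + 4*d) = d*(d + 4)*(d + 4)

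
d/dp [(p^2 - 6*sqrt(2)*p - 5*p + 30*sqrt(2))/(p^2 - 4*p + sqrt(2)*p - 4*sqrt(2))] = (p^2 + 7*sqrt(2)*p^2 - 68*sqrt(2)*p - 12 + 140*sqrt(2))/(p^4 - 8*p^3 + 2*sqrt(2)*p^3 - 16*sqrt(2)*p^2 + 18*p^2 - 16*p + 32*sqrt(2)*p + 32)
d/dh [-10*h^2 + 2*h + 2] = 2 - 20*h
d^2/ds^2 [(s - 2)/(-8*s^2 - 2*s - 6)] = (-(s - 2)*(8*s + 1)^2 + (12*s - 7)*(4*s^2 + s + 3))/(4*s^2 + s + 3)^3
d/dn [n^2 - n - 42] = 2*n - 1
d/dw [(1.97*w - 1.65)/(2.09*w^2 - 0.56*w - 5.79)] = (-4.1173*w^2 + 6.897*w - 12.3303)/(4.3681*w^4 - 2.3408*w^3 - 23.8886*w^2 + 6.4848*w + 33.5241)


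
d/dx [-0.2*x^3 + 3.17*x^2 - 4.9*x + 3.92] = -0.6*x^2 + 6.34*x - 4.9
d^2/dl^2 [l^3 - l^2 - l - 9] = 6*l - 2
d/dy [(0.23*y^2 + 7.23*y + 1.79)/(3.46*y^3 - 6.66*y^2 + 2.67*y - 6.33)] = (-0.7958*y^4 - 50.0316*y^3 + 30.1857*y^2 + 20.931*y - 50.5452)/(11.9716*y^6 - 46.0872*y^5 + 62.832*y^4 - 79.368*y^3 + 91.4445*y^2 - 33.8022*y + 40.0689)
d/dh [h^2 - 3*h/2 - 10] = 2*h - 3/2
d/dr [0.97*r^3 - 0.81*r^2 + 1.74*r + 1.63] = 2.91*r^2 - 1.62*r + 1.74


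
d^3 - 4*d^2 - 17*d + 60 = (d - 5)*(d - 3)*(d + 4)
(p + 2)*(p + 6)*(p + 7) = p^3 + 15*p^2 + 68*p + 84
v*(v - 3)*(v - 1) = v^3 - 4*v^2 + 3*v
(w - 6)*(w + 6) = w^2 - 36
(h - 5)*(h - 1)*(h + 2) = h^3 - 4*h^2 - 7*h + 10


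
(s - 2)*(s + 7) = s^2 + 5*s - 14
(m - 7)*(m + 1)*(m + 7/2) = m^3 - 5*m^2/2 - 28*m - 49/2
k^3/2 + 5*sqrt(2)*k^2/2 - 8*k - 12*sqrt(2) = (k/2 + sqrt(2)/2)*(k - 2*sqrt(2))*(k + 6*sqrt(2))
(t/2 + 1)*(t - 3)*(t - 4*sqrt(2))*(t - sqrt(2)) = t^4/2 - 5*sqrt(2)*t^3/2 - t^3/2 + t^2 + 5*sqrt(2)*t^2/2 - 4*t + 15*sqrt(2)*t - 24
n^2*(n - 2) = n^3 - 2*n^2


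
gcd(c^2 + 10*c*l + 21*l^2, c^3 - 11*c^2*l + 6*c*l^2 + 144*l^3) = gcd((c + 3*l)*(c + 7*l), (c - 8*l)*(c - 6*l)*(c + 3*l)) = c + 3*l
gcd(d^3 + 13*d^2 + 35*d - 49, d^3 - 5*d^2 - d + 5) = d - 1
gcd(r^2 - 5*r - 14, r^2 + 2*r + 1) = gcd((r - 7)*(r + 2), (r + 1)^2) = 1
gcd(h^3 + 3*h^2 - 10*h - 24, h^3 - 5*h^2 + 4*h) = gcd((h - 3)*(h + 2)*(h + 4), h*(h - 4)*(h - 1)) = 1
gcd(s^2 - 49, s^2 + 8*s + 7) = s + 7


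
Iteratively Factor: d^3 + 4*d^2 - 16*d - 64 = (d - 4)*(d^2 + 8*d + 16) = (d - 4)*(d + 4)*(d + 4)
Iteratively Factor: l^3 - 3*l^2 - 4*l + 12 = (l - 3)*(l^2 - 4) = (l - 3)*(l + 2)*(l - 2)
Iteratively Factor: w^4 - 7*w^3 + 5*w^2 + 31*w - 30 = (w + 2)*(w^3 - 9*w^2 + 23*w - 15) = (w - 3)*(w + 2)*(w^2 - 6*w + 5) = (w - 3)*(w - 1)*(w + 2)*(w - 5)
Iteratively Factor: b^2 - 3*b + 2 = (b - 2)*(b - 1)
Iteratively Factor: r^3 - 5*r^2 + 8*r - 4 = (r - 2)*(r^2 - 3*r + 2) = (r - 2)*(r - 1)*(r - 2)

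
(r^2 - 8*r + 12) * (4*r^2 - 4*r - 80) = 4*r^4 - 36*r^3 + 592*r - 960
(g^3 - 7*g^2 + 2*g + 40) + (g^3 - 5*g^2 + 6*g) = 2*g^3 - 12*g^2 + 8*g + 40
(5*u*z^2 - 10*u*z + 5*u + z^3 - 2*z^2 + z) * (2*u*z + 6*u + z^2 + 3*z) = 10*u^2*z^3 + 10*u^2*z^2 - 50*u^2*z + 30*u^2 + 7*u*z^4 + 7*u*z^3 - 35*u*z^2 + 21*u*z + z^5 + z^4 - 5*z^3 + 3*z^2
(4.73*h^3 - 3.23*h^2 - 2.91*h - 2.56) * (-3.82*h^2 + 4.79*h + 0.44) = -18.0686*h^5 + 34.9953*h^4 - 2.2743*h^3 - 5.5809*h^2 - 13.5428*h - 1.1264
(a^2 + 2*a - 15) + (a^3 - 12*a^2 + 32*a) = a^3 - 11*a^2 + 34*a - 15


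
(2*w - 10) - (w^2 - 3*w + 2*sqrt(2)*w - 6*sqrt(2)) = -w^2 - 2*sqrt(2)*w + 5*w - 10 + 6*sqrt(2)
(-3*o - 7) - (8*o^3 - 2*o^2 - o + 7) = -8*o^3 + 2*o^2 - 2*o - 14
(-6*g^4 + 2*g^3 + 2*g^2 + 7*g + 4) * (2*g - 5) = -12*g^5 + 34*g^4 - 6*g^3 + 4*g^2 - 27*g - 20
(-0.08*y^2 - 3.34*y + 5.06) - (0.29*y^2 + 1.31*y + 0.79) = -0.37*y^2 - 4.65*y + 4.27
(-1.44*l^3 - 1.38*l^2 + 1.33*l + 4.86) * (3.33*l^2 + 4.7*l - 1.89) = -4.7952*l^5 - 11.3634*l^4 + 0.6645*l^3 + 25.043*l^2 + 20.3283*l - 9.1854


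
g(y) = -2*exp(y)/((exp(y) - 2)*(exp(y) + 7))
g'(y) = -2*exp(y)/((exp(y) - 2)*(exp(y) + 7)) + 2*exp(2*y)/((exp(y) - 2)*(exp(y) + 7)^2) + 2*exp(2*y)/((exp(y) - 2)^2*(exp(y) + 7))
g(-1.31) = 0.04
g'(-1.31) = 0.05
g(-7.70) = 0.00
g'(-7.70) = 0.00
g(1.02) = -0.73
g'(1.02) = 2.11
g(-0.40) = 0.13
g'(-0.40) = 0.19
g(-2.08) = 0.02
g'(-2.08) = 0.02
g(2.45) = -0.13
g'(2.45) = 0.11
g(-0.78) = 0.08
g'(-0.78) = 0.10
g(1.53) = -0.30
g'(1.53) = 0.35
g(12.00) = 0.00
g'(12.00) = 0.00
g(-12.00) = 0.00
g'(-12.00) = 0.00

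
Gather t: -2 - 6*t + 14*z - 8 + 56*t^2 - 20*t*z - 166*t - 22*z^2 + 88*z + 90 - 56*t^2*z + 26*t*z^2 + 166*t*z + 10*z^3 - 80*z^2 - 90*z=t^2*(56 - 56*z) + t*(26*z^2 + 146*z - 172) + 10*z^3 - 102*z^2 + 12*z + 80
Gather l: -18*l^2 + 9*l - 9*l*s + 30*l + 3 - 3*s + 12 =-18*l^2 + l*(39 - 9*s) - 3*s + 15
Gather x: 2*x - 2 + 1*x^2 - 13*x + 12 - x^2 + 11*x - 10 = 0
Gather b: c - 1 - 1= c - 2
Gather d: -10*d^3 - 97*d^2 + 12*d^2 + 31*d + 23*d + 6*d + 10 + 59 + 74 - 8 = -10*d^3 - 85*d^2 + 60*d + 135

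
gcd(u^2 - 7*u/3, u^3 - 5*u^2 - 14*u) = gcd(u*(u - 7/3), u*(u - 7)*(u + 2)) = u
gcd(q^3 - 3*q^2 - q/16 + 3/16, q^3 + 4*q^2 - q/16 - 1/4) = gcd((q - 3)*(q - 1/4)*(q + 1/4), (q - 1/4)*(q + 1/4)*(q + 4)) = q^2 - 1/16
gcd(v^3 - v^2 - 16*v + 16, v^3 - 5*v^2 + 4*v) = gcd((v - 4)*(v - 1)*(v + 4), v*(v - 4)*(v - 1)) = v^2 - 5*v + 4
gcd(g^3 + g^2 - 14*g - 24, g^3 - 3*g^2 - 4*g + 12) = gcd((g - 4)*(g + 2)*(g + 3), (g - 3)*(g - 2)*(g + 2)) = g + 2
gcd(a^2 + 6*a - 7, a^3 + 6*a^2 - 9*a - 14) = a + 7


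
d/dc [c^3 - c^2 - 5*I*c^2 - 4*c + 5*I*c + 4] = 3*c^2 - 2*c - 10*I*c - 4 + 5*I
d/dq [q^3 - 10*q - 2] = 3*q^2 - 10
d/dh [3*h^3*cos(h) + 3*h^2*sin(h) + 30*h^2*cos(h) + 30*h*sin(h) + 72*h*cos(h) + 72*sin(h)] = -3*h^3*sin(h) - 30*h^2*sin(h) + 12*h^2*cos(h) - 66*h*sin(h) + 90*h*cos(h) + 30*sin(h) + 144*cos(h)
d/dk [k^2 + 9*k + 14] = 2*k + 9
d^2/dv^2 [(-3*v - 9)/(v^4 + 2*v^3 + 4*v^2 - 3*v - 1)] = 6*(-(v + 3)*(4*v^3 + 6*v^2 + 8*v - 3)^2 + (4*v^3 + 6*v^2 + 8*v + 2*(v + 3)*(3*v^2 + 3*v + 2) - 3)*(v^4 + 2*v^3 + 4*v^2 - 3*v - 1))/(v^4 + 2*v^3 + 4*v^2 - 3*v - 1)^3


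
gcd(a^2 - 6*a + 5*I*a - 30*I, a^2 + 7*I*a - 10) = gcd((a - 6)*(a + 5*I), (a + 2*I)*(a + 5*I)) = a + 5*I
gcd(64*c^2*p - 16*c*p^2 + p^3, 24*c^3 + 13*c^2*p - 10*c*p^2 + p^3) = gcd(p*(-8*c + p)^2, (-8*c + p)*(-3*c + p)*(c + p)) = -8*c + p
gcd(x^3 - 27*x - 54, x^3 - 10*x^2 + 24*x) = x - 6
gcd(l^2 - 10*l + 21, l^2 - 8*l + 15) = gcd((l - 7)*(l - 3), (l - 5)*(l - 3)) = l - 3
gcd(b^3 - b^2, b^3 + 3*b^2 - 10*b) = b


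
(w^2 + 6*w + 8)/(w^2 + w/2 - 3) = 2*(w + 4)/(2*w - 3)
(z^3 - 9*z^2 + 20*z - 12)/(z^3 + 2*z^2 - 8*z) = (z^2 - 7*z + 6)/(z*(z + 4))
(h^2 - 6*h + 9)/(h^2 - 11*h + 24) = (h - 3)/(h - 8)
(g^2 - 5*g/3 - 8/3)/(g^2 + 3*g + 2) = (g - 8/3)/(g + 2)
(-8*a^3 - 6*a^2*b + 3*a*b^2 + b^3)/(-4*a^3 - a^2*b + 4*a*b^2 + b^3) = (2*a - b)/(a - b)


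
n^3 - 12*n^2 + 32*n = n*(n - 8)*(n - 4)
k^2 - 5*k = k*(k - 5)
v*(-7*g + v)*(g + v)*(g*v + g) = -7*g^3*v^2 - 7*g^3*v - 6*g^2*v^3 - 6*g^2*v^2 + g*v^4 + g*v^3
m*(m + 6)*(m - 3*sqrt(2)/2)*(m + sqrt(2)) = m^4 - sqrt(2)*m^3/2 + 6*m^3 - 3*sqrt(2)*m^2 - 3*m^2 - 18*m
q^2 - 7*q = q*(q - 7)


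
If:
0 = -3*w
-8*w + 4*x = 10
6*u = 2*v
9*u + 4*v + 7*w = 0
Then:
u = 0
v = 0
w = 0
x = 5/2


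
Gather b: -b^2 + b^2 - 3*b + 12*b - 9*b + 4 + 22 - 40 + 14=0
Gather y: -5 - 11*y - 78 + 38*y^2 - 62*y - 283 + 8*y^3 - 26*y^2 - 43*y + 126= 8*y^3 + 12*y^2 - 116*y - 240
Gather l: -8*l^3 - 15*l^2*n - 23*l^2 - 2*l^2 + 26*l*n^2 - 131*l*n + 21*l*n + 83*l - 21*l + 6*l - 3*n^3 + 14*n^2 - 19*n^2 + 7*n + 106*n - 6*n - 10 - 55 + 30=-8*l^3 + l^2*(-15*n - 25) + l*(26*n^2 - 110*n + 68) - 3*n^3 - 5*n^2 + 107*n - 35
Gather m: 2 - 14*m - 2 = -14*m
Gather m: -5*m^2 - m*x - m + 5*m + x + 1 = -5*m^2 + m*(4 - x) + x + 1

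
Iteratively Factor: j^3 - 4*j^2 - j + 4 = (j + 1)*(j^2 - 5*j + 4) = (j - 1)*(j + 1)*(j - 4)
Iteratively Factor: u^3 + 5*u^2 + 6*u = (u + 2)*(u^2 + 3*u) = u*(u + 2)*(u + 3)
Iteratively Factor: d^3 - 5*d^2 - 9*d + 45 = (d - 5)*(d^2 - 9) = (d - 5)*(d + 3)*(d - 3)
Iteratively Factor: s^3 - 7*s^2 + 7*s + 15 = (s - 5)*(s^2 - 2*s - 3) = (s - 5)*(s - 3)*(s + 1)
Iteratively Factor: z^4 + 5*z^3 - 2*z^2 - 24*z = (z - 2)*(z^3 + 7*z^2 + 12*z) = z*(z - 2)*(z^2 + 7*z + 12) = z*(z - 2)*(z + 3)*(z + 4)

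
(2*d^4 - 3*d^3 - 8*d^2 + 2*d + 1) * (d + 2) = 2*d^5 + d^4 - 14*d^3 - 14*d^2 + 5*d + 2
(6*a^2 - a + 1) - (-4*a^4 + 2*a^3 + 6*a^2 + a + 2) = 4*a^4 - 2*a^3 - 2*a - 1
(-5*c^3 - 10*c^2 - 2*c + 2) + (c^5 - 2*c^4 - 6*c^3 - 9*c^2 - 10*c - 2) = c^5 - 2*c^4 - 11*c^3 - 19*c^2 - 12*c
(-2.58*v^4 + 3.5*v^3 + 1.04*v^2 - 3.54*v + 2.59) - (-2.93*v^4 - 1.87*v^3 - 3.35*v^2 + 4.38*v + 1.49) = 0.35*v^4 + 5.37*v^3 + 4.39*v^2 - 7.92*v + 1.1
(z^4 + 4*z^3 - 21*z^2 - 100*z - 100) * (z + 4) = z^5 + 8*z^4 - 5*z^3 - 184*z^2 - 500*z - 400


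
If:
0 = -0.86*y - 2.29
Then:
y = -2.66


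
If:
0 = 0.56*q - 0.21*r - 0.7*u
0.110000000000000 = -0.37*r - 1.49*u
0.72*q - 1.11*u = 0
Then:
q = -0.10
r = -0.05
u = -0.06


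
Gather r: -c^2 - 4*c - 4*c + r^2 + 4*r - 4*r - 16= -c^2 - 8*c + r^2 - 16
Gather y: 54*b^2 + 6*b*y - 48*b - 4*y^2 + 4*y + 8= 54*b^2 - 48*b - 4*y^2 + y*(6*b + 4) + 8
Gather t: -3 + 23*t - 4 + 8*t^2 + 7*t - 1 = 8*t^2 + 30*t - 8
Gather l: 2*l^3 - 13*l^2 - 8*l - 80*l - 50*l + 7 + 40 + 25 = 2*l^3 - 13*l^2 - 138*l + 72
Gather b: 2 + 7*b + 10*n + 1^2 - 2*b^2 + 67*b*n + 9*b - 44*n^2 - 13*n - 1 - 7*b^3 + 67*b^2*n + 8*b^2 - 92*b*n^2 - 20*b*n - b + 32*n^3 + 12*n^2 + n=-7*b^3 + b^2*(67*n + 6) + b*(-92*n^2 + 47*n + 15) + 32*n^3 - 32*n^2 - 2*n + 2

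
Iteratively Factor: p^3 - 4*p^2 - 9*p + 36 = (p - 4)*(p^2 - 9) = (p - 4)*(p + 3)*(p - 3)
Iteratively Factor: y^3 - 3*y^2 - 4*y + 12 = (y + 2)*(y^2 - 5*y + 6) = (y - 2)*(y + 2)*(y - 3)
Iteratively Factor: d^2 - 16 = (d - 4)*(d + 4)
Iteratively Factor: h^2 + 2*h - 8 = (h + 4)*(h - 2)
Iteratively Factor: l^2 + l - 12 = (l - 3)*(l + 4)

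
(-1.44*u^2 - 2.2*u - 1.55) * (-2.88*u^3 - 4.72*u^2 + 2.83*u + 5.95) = 4.1472*u^5 + 13.1328*u^4 + 10.7728*u^3 - 7.478*u^2 - 17.4765*u - 9.2225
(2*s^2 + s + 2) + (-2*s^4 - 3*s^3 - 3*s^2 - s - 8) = -2*s^4 - 3*s^3 - s^2 - 6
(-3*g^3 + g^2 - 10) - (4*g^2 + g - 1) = -3*g^3 - 3*g^2 - g - 9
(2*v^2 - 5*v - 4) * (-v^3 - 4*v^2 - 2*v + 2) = -2*v^5 - 3*v^4 + 20*v^3 + 30*v^2 - 2*v - 8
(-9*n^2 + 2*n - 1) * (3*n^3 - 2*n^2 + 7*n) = -27*n^5 + 24*n^4 - 70*n^3 + 16*n^2 - 7*n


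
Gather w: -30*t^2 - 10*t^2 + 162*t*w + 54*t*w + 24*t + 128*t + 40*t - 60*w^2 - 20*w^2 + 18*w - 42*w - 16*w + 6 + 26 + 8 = -40*t^2 + 192*t - 80*w^2 + w*(216*t - 40) + 40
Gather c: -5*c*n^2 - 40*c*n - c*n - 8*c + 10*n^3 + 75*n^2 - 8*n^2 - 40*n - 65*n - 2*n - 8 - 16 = c*(-5*n^2 - 41*n - 8) + 10*n^3 + 67*n^2 - 107*n - 24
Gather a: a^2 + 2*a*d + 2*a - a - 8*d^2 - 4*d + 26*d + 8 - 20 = a^2 + a*(2*d + 1) - 8*d^2 + 22*d - 12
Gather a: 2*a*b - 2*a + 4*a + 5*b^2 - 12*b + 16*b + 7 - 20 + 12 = a*(2*b + 2) + 5*b^2 + 4*b - 1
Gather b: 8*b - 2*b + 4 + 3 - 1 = 6*b + 6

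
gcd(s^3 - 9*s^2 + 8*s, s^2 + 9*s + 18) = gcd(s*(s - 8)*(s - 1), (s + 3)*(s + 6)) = 1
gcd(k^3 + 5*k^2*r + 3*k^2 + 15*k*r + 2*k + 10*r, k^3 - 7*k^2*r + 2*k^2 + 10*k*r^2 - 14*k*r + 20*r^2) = k + 2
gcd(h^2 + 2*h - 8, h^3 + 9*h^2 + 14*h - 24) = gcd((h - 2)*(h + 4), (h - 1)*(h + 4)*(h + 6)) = h + 4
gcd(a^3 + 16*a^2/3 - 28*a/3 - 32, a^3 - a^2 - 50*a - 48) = a + 6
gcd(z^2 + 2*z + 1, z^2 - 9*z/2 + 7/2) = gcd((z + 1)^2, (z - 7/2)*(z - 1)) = 1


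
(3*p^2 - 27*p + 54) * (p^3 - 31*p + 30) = 3*p^5 - 27*p^4 - 39*p^3 + 927*p^2 - 2484*p + 1620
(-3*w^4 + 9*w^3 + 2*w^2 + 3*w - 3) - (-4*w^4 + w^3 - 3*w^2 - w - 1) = w^4 + 8*w^3 + 5*w^2 + 4*w - 2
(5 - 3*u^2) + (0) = 5 - 3*u^2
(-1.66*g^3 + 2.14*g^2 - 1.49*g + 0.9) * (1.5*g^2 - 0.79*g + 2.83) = -2.49*g^5 + 4.5214*g^4 - 8.6234*g^3 + 8.5833*g^2 - 4.9277*g + 2.547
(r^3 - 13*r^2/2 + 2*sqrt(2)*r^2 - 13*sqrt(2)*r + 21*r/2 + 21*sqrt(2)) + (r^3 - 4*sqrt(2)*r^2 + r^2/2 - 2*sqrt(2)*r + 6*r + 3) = 2*r^3 - 6*r^2 - 2*sqrt(2)*r^2 - 15*sqrt(2)*r + 33*r/2 + 3 + 21*sqrt(2)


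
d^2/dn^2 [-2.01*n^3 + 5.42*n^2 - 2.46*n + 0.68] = 10.84 - 12.06*n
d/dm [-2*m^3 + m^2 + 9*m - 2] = -6*m^2 + 2*m + 9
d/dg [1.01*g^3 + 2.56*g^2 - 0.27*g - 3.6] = 3.03*g^2 + 5.12*g - 0.27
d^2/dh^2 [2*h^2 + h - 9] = 4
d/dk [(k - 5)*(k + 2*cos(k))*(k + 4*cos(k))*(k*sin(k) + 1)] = (5 - k)*(k + 2*cos(k))*(k*sin(k) + 1)*(4*sin(k) - 1) + (5 - k)*(k + 4*cos(k))*(k*sin(k) + 1)*(2*sin(k) - 1) + (k - 5)*(k + 2*cos(k))*(k + 4*cos(k))*(k*cos(k) + sin(k)) + (k + 2*cos(k))*(k + 4*cos(k))*(k*sin(k) + 1)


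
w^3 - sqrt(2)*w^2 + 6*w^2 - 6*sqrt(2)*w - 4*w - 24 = (w + 6)*(w - 2*sqrt(2))*(w + sqrt(2))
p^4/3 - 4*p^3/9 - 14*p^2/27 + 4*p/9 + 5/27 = (p/3 + 1/3)*(p - 5/3)*(p - 1)*(p + 1/3)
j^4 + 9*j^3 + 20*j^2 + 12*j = j*(j + 1)*(j + 2)*(j + 6)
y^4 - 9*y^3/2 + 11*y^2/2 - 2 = (y - 2)^2*(y - 1)*(y + 1/2)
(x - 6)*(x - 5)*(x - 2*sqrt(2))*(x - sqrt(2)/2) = x^4 - 11*x^3 - 5*sqrt(2)*x^3/2 + 32*x^2 + 55*sqrt(2)*x^2/2 - 75*sqrt(2)*x - 22*x + 60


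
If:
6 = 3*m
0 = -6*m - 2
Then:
No Solution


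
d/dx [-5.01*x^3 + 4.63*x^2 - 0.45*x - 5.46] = -15.03*x^2 + 9.26*x - 0.45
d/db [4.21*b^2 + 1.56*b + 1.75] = 8.42*b + 1.56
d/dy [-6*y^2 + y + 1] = 1 - 12*y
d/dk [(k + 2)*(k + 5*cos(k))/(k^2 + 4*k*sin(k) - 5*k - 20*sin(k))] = (-(k + 2)*(k + 5*cos(k))*(4*k*cos(k) + 2*k + 4*sin(k) - 20*cos(k) - 5) + (k - (k + 2)*(5*sin(k) - 1) + 5*cos(k))*(k^2 + 4*k*sin(k) - 5*k - 20*sin(k)))/((k - 5)^2*(k + 4*sin(k))^2)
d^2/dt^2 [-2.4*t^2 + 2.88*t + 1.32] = -4.80000000000000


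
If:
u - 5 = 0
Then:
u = 5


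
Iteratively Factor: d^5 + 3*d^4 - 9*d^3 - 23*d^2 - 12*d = (d + 1)*(d^4 + 2*d^3 - 11*d^2 - 12*d) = (d + 1)^2*(d^3 + d^2 - 12*d) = (d - 3)*(d + 1)^2*(d^2 + 4*d) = d*(d - 3)*(d + 1)^2*(d + 4)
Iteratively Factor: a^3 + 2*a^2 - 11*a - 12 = (a - 3)*(a^2 + 5*a + 4) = (a - 3)*(a + 1)*(a + 4)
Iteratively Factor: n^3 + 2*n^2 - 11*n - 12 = (n + 4)*(n^2 - 2*n - 3) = (n - 3)*(n + 4)*(n + 1)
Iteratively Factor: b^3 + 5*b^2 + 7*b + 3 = (b + 1)*(b^2 + 4*b + 3) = (b + 1)*(b + 3)*(b + 1)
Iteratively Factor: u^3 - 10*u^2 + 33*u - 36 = (u - 3)*(u^2 - 7*u + 12) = (u - 3)^2*(u - 4)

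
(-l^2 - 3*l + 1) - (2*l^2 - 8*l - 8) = -3*l^2 + 5*l + 9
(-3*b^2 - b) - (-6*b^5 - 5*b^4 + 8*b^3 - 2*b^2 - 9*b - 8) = 6*b^5 + 5*b^4 - 8*b^3 - b^2 + 8*b + 8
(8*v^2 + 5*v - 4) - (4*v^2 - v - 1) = 4*v^2 + 6*v - 3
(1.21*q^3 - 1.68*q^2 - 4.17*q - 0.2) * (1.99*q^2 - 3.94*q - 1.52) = 2.4079*q^5 - 8.1106*q^4 - 3.5183*q^3 + 18.5854*q^2 + 7.1264*q + 0.304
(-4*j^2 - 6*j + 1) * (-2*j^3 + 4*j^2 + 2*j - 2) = 8*j^5 - 4*j^4 - 34*j^3 + 14*j - 2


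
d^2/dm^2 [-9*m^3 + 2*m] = -54*m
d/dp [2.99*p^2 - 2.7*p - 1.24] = 5.98*p - 2.7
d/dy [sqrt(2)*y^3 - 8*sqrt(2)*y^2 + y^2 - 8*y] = 3*sqrt(2)*y^2 - 16*sqrt(2)*y + 2*y - 8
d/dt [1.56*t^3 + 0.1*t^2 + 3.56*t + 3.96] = 4.68*t^2 + 0.2*t + 3.56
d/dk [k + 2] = 1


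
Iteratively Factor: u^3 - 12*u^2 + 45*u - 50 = (u - 2)*(u^2 - 10*u + 25) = (u - 5)*(u - 2)*(u - 5)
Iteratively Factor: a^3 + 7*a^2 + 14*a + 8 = (a + 1)*(a^2 + 6*a + 8) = (a + 1)*(a + 2)*(a + 4)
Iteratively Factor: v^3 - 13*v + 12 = (v - 3)*(v^2 + 3*v - 4) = (v - 3)*(v - 1)*(v + 4)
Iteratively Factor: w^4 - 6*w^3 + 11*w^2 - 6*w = (w - 3)*(w^3 - 3*w^2 + 2*w) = w*(w - 3)*(w^2 - 3*w + 2) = w*(w - 3)*(w - 2)*(w - 1)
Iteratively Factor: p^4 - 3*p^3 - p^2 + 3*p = (p - 1)*(p^3 - 2*p^2 - 3*p) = (p - 3)*(p - 1)*(p^2 + p) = p*(p - 3)*(p - 1)*(p + 1)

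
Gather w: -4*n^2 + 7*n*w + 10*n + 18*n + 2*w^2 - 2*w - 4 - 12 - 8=-4*n^2 + 28*n + 2*w^2 + w*(7*n - 2) - 24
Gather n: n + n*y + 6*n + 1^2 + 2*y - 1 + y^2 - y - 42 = n*(y + 7) + y^2 + y - 42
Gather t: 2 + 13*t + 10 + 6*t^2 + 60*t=6*t^2 + 73*t + 12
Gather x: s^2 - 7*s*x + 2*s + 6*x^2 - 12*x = s^2 + 2*s + 6*x^2 + x*(-7*s - 12)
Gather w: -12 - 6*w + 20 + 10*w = 4*w + 8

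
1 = 1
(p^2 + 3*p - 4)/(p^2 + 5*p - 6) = (p + 4)/(p + 6)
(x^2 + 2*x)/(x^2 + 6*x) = (x + 2)/(x + 6)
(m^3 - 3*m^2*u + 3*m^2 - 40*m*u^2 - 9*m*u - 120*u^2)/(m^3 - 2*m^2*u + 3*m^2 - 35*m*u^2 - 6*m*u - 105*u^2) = (-m + 8*u)/(-m + 7*u)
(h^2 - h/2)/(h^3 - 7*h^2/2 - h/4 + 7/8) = 4*h/(4*h^2 - 12*h - 7)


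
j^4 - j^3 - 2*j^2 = j^2*(j - 2)*(j + 1)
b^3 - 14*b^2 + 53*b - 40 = (b - 8)*(b - 5)*(b - 1)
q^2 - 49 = (q - 7)*(q + 7)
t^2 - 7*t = t*(t - 7)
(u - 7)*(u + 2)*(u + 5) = u^3 - 39*u - 70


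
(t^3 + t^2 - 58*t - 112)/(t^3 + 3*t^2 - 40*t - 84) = (t - 8)/(t - 6)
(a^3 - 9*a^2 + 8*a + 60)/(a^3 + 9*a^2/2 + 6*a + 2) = 2*(a^2 - 11*a + 30)/(2*a^2 + 5*a + 2)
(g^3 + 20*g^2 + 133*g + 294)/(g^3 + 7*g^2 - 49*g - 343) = (g + 6)/(g - 7)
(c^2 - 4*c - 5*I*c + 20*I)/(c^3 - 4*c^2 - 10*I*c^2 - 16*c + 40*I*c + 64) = (c - 5*I)/(c^2 - 10*I*c - 16)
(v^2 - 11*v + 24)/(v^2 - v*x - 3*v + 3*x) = (8 - v)/(-v + x)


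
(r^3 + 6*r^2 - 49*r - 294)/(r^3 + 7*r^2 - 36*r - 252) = (r - 7)/(r - 6)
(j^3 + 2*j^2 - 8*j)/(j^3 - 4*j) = (j + 4)/(j + 2)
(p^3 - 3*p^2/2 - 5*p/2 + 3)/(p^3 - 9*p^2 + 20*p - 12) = (p + 3/2)/(p - 6)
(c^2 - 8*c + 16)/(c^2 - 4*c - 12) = (-c^2 + 8*c - 16)/(-c^2 + 4*c + 12)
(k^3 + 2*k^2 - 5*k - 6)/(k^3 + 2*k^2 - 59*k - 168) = (k^2 - k - 2)/(k^2 - k - 56)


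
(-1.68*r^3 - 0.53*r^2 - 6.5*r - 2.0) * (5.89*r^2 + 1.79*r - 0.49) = -9.8952*r^5 - 6.1289*r^4 - 38.4105*r^3 - 23.1553*r^2 - 0.395*r + 0.98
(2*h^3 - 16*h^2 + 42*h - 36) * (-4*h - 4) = -8*h^4 + 56*h^3 - 104*h^2 - 24*h + 144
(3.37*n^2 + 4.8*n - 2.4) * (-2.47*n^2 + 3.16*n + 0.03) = -8.3239*n^4 - 1.2068*n^3 + 21.1971*n^2 - 7.44*n - 0.072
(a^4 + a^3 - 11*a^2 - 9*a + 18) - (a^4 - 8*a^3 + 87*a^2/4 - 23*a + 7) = 9*a^3 - 131*a^2/4 + 14*a + 11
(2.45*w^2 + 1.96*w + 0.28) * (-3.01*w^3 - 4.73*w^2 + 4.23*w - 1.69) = -7.3745*w^5 - 17.4881*w^4 + 0.2499*w^3 + 2.8259*w^2 - 2.128*w - 0.4732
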